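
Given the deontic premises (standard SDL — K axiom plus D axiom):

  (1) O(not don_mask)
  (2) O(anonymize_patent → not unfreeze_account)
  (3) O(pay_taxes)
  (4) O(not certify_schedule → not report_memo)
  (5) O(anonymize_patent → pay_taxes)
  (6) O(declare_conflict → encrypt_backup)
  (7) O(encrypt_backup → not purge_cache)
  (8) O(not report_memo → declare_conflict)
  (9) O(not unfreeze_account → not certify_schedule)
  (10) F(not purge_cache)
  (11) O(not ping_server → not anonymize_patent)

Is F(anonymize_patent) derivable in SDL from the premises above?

Premise 10 is F(not purge_cache), i.e. O(purge_cache).
Premise 7 is O(encrypt_backup → not purge_cache); contrapositively O(purge_cache → not encrypt_backup). Since O(purge_cache) holds, K gives O(not encrypt_backup).
Premise 6 is O(declare_conflict → encrypt_backup); contrapositively O(not encrypt_backup → not declare_conflict). Since O(not encrypt_backup) holds, K gives O(not declare_conflict).
The contrapositive of premise 8 (O(not report_memo → declare_conflict)) is O(not declare_conflict → report_memo), and O(not declare_conflict) is already established, so O(report_memo).
The contrapositive of premise 4 (O(not certify_schedule → not report_memo)) is O(report_memo → certify_schedule), and O(report_memo) is already established, so O(certify_schedule).
The contrapositive of premise 9 (O(not unfreeze_account → not certify_schedule)) is O(certify_schedule → unfreeze_account), and O(certify_schedule) is already established, so O(unfreeze_account).
The contrapositive of premise 2 (O(anonymize_patent → not unfreeze_account)) is O(unfreeze_account → not anonymize_patent), and O(unfreeze_account) is already established, so O(not anonymize_patent).
Premises 1, 3, 5, 11 do not contribute to this derivation.
So O(not anonymize_patent) holds, i.e. F(anonymize_patent). The claim follows.

Yes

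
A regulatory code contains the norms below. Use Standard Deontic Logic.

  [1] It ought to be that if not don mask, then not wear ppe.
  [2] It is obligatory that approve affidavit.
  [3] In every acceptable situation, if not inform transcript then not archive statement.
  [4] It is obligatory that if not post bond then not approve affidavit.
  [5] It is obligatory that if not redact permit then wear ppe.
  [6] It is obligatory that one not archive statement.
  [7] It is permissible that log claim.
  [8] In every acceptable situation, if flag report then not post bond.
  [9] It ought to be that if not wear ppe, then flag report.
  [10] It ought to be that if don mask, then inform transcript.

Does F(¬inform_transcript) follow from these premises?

Premise 2 states O(approve_affidavit) outright.
Premise 4 is O(¬post_bond → ¬approve_affidavit); contrapositively O(approve_affidavit → post_bond). Since O(approve_affidavit) holds, K gives O(post_bond).
The contrapositive of premise 8 (O(flag_report → ¬post_bond)) is O(post_bond → ¬flag_report), and O(post_bond) is already established, so O(¬flag_report).
Premise 9, O(¬wear_ppe → flag_report), contraposes to O(¬flag_report → wear_ppe); with O(¬flag_report) we get O(wear_ppe).
The contrapositive of premise 1 (O(¬don_mask → ¬wear_ppe)) is O(wear_ppe → don_mask), and O(wear_ppe) is already established, so O(don_mask).
Premise 10 is O(don_mask → inform_transcript); since O(don_mask), deontic closure gives O(inform_transcript).
Premises 3, 5, 6, 7 do not contribute to this derivation.
So O(inform_transcript) holds, i.e. F(¬inform_transcript). The claim follows.

Yes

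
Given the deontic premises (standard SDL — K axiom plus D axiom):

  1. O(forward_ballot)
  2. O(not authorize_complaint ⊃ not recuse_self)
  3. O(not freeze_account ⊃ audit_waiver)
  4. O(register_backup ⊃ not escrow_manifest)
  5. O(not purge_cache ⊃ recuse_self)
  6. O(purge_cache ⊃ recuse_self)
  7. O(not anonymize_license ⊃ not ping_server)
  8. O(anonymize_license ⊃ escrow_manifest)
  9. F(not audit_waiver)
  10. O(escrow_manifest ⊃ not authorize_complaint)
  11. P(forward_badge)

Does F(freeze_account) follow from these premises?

No

Premise 3 is O(not freeze_account ⊃ audit_waiver); even if O(audit_waiver) held, inferring O(not freeze_account) would be affirming the consequent — invalid.
No other premise forces O(not freeze_account). An ideal world satisfying every premise can still have freeze_account true, so F(freeze_account) is not derivable.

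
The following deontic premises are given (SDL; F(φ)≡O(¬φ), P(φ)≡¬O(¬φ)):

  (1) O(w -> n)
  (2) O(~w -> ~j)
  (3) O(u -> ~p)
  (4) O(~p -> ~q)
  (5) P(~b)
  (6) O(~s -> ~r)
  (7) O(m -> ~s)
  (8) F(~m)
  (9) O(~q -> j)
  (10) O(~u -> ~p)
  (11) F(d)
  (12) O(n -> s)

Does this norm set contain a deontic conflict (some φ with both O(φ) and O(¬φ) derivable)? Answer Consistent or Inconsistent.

Premises 10 and 3 are O(~u -> ~p) and O(u -> ~p); every ideal world satisfies ~u or u, so in either case ~p holds — hence O(~p).
With premise 4, O(~p -> ~q), the K-axiom yields O(~q).
Applying K to premise 9 (O(~q -> j)) and O(~q) yields O(j).
Premise 2 is O(~w -> ~j); contrapositively O(j -> w). Since O(j) holds, K gives O(w).
Applying K to premise 1 (O(w -> n)) and O(w) yields O(n).
Applying K to premise 12 (O(n -> s)) and O(n) yields O(s).
The contrapositive of premise 7 (O(m -> ~s)) is O(s -> ~m), and O(s) is already established, so O(~m).
But premise 8, F(~m), means O(m).
We now have both O(~m) and O(m) — m is simultaneously obligatory and forbidden, violating the D-axiom.

Inconsistent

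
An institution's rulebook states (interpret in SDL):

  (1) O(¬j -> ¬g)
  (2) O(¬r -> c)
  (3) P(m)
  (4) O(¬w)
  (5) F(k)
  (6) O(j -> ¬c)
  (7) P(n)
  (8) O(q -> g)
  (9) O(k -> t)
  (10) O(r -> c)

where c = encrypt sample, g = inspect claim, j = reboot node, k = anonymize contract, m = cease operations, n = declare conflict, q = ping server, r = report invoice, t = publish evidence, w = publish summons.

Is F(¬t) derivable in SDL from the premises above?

Premise 9 is O(k -> t), but O(k) is not derivable from the premises, so it does not yield O(t).
No other premise forces O(t). An ideal world satisfying every premise can still have ¬t true, so F(¬t) is not derivable.

No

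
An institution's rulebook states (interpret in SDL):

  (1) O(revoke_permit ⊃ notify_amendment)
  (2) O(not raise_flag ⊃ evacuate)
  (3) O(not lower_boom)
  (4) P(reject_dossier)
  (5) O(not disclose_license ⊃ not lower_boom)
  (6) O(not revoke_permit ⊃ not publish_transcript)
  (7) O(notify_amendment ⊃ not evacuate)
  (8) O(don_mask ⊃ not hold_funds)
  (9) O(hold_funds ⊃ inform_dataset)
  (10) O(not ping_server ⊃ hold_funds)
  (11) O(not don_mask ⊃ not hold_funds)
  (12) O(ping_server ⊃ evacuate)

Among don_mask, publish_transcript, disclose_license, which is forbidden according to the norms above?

publish_transcript

By case analysis on not don_mask: premise 11 gives O(not don_mask ⊃ not hold_funds) and premise 8 gives O(don_mask ⊃ not hold_funds), so O(not hold_funds) either way.
Premise 10, O(not ping_server ⊃ hold_funds), contraposes to O(not hold_funds ⊃ ping_server); with O(not hold_funds) we get O(ping_server).
Premise 12 is O(ping_server ⊃ evacuate); since O(ping_server), deontic closure gives O(evacuate).
Premise 7 is O(notify_amendment ⊃ not evacuate); contrapositively O(evacuate ⊃ not notify_amendment). Since O(evacuate) holds, K gives O(not notify_amendment).
Premise 1 is O(revoke_permit ⊃ notify_amendment); contrapositively O(not notify_amendment ⊃ not revoke_permit). Since O(not notify_amendment) holds, K gives O(not revoke_permit).
With premise 6, O(not revoke_permit ⊃ not publish_transcript), the K-axiom yields O(not publish_transcript).
So O(not publish_transcript) holds, i.e. publish_transcript is forbidden. None of the other listed options is forbidden under the premises.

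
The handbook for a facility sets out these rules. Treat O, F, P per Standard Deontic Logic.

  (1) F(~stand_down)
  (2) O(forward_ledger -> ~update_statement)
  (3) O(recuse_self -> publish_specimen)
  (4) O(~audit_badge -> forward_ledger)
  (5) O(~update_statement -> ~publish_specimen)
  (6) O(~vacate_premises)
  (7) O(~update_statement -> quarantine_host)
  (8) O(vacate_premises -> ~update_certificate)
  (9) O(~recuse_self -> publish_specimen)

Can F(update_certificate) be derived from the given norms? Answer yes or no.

Premise 8 is O(vacate_premises -> ~update_certificate), but O(vacate_premises) is not derivable from the premises, so it does not yield O(~update_certificate).
No other premise forces O(~update_certificate). An ideal world satisfying every premise can still have update_certificate true, so F(update_certificate) is not derivable.

No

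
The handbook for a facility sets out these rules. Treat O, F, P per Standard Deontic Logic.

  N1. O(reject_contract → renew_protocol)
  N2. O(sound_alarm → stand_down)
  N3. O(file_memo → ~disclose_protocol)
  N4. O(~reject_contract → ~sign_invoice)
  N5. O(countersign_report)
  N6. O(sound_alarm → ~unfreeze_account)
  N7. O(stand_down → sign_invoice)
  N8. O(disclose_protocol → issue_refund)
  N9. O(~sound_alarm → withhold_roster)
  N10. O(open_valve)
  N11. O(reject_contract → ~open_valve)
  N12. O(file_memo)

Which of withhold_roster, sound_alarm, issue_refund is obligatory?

withhold_roster

From premise 10 we have O(open_valve).
Premise 11, O(reject_contract → ~open_valve), contraposes to O(open_valve → ~reject_contract); with O(open_valve) we get O(~reject_contract).
Applying K to premise 4 (O(~reject_contract → ~sign_invoice)) and O(~reject_contract) yields O(~sign_invoice).
Premise 7, O(stand_down → sign_invoice), contraposes to O(~sign_invoice → ~stand_down); with O(~sign_invoice) we get O(~stand_down).
Premise 2 is O(sound_alarm → stand_down); contrapositively O(~stand_down → ~sound_alarm). Since O(~stand_down) holds, K gives O(~sound_alarm).
With premise 9, O(~sound_alarm → withhold_roster), the K-axiom yields O(withhold_roster).
So O(withhold_roster) holds — withhold_roster is obligatory. None of the other listed options is made obligatory by any chain of premises.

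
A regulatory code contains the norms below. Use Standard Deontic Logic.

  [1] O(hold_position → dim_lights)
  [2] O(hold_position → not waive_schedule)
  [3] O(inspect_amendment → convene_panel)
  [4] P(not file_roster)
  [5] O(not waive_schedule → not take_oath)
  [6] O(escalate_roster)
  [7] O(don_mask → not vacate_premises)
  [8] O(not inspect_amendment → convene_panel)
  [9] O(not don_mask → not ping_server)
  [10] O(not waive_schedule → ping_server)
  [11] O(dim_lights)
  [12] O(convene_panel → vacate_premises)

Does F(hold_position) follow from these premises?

By case analysis on not inspect_amendment: premise 8 gives O(not inspect_amendment → convene_panel) and premise 3 gives O(inspect_amendment → convene_panel), so O(convene_panel) either way.
Premise 12 is O(convene_panel → vacate_premises); since O(convene_panel), deontic closure gives O(vacate_premises).
Premise 7 is O(don_mask → not vacate_premises); contrapositively O(vacate_premises → not don_mask). Since O(vacate_premises) holds, K gives O(not don_mask).
From O(not don_mask) and premise 9, O(not don_mask → not ping_server), we obtain O(not ping_server).
Premise 10 is O(not waive_schedule → ping_server); contrapositively O(not ping_server → waive_schedule). Since O(not ping_server) holds, K gives O(waive_schedule).
The contrapositive of premise 2 (O(hold_position → not waive_schedule)) is O(waive_schedule → not hold_position), and O(waive_schedule) is already established, so O(not hold_position).
Premises 1, 4, 5, 6, 11 do not contribute to this derivation.
So O(not hold_position) holds, i.e. F(hold_position). The claim follows.

Yes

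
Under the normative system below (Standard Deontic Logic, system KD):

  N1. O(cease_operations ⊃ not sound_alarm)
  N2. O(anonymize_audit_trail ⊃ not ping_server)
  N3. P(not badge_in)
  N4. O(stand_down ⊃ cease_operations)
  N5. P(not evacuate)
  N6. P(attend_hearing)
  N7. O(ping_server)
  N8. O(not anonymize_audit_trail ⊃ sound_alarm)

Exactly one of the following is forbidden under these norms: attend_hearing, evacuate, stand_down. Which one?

From premise 7 we have O(ping_server).
Premise 2 is O(anonymize_audit_trail ⊃ not ping_server); contrapositively O(ping_server ⊃ not anonymize_audit_trail). Since O(ping_server) holds, K gives O(not anonymize_audit_trail).
With premise 8, O(not anonymize_audit_trail ⊃ sound_alarm), the K-axiom yields O(sound_alarm).
Premise 1, O(cease_operations ⊃ not sound_alarm), contraposes to O(sound_alarm ⊃ not cease_operations); with O(sound_alarm) we get O(not cease_operations).
The contrapositive of premise 4 (O(stand_down ⊃ cease_operations)) is O(not cease_operations ⊃ not stand_down), and O(not cease_operations) is already established, so O(not stand_down).
So O(not stand_down) holds, i.e. stand_down is forbidden. None of the other listed options is forbidden under the premises.

stand_down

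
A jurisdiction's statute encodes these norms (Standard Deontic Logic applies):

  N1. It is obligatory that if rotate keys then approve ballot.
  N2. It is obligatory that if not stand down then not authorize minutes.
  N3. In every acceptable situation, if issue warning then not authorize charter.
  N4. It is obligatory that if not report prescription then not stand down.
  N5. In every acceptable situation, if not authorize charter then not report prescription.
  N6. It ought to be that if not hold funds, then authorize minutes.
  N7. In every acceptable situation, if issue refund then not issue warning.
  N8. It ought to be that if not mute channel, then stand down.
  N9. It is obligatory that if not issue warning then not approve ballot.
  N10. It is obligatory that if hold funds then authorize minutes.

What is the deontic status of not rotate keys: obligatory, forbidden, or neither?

Obligatory

Premises 10 and 6 cover both cases: O(hold_funds → authorize_minutes) and O(¬hold_funds → authorize_minutes). Since hold_funds ∨ ¬hold_funds is a tautology, O(authorize_minutes) follows.
Premise 2, O(¬stand_down → ¬authorize_minutes), contraposes to O(authorize_minutes → stand_down); with O(authorize_minutes) we get O(stand_down).
Premise 4 is O(¬report_prescription → ¬stand_down); contrapositively O(stand_down → report_prescription). Since O(stand_down) holds, K gives O(report_prescription).
The contrapositive of premise 5 (O(¬authorize_charter → ¬report_prescription)) is O(report_prescription → authorize_charter), and O(report_prescription) is already established, so O(authorize_charter).
The contrapositive of premise 3 (O(issue_warning → ¬authorize_charter)) is O(authorize_charter → ¬issue_warning), and O(authorize_charter) is already established, so O(¬issue_warning).
From O(¬issue_warning) and premise 9, O(¬issue_warning → ¬approve_ballot), we obtain O(¬approve_ballot).
Premise 1, O(rotate_keys → approve_ballot), contraposes to O(¬approve_ballot → ¬rotate_keys); with O(¬approve_ballot) we get O(¬rotate_keys).
Premises 7, 8 do not contribute to this derivation.
Hence ¬rotate_keys is obligatory.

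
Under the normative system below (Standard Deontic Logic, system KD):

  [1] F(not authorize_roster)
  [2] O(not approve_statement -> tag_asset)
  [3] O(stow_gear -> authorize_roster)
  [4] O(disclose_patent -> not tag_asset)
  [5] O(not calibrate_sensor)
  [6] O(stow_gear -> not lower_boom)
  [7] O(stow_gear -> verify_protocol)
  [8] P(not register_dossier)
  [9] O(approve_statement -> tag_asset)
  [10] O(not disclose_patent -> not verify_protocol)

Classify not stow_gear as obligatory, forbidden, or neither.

Obligatory

Premises 2 and 9 cover both cases: O(not approve_statement -> tag_asset) and O(approve_statement -> tag_asset). Since not approve_statement ∨ approve_statement is a tautology, O(tag_asset) follows.
Premise 4, O(disclose_patent -> not tag_asset), contraposes to O(tag_asset -> not disclose_patent); with O(tag_asset) we get O(not disclose_patent).
From O(not disclose_patent) and premise 10, O(not disclose_patent -> not verify_protocol), we obtain O(not verify_protocol).
The contrapositive of premise 7 (O(stow_gear -> verify_protocol)) is O(not verify_protocol -> not stow_gear), and O(not verify_protocol) is already established, so O(not stow_gear).
Premises 1, 3, 5, 6, 8 do not contribute to this derivation.
Hence not stow_gear is obligatory.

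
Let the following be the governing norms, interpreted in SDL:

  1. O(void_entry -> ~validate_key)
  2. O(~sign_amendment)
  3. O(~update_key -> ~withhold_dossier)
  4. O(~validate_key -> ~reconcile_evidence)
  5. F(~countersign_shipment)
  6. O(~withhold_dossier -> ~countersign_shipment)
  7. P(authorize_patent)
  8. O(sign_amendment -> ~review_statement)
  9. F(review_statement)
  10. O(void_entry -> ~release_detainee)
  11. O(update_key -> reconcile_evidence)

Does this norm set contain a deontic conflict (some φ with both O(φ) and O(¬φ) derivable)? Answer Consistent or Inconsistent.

Premise 8 is O(sign_amendment -> ~review_statement); even if O(~review_statement) held, inferring O(sign_amendment) would be affirming the consequent — invalid.
So O(sign_amendment) is not derivable, and the apparent clash with O(~sign_amendment) does not arise.
A world satisfying every obligation exists (e.g. authorize_patent=false, countersign_shipment=true, reconcile_evidence=true, release_detainee=false, review_statement=false, sign_amendment=false, update_key=true, validate_key=true, void_entry=false, withhold_dossier=true); no atom is both obligatory and forbidden, so the set is consistent.

Consistent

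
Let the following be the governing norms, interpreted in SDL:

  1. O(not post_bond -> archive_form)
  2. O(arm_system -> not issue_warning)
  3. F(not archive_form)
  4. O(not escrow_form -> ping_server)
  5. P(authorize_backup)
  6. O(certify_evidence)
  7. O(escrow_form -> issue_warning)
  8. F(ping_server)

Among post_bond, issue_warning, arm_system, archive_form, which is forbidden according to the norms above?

arm_system

Premise 8, F(ping_server), is equivalent to O(not ping_server).
Premise 4, O(not escrow_form -> ping_server), contraposes to O(not ping_server -> escrow_form); with O(not ping_server) we get O(escrow_form).
Premise 7 is O(escrow_form -> issue_warning); since O(escrow_form), deontic closure gives O(issue_warning).
Premise 2 is O(arm_system -> not issue_warning); contrapositively O(issue_warning -> not arm_system). Since O(issue_warning) holds, K gives O(not arm_system).
So O(not arm_system) holds, i.e. arm_system is forbidden. None of the other listed options is forbidden under the premises.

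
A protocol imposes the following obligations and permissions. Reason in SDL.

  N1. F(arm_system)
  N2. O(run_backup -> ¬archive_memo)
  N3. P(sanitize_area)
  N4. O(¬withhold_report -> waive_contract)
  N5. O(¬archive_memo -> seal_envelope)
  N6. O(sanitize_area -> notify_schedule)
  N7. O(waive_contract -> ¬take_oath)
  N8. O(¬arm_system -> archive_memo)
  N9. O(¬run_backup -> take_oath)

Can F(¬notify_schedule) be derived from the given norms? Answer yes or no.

Premise 6 is O(sanitize_area -> notify_schedule), but O(sanitize_area) is not derivable from the premises (the permission P(sanitize_area) asserts only ¬O(¬sanitize_area), not O(sanitize_area)), so it does not yield O(notify_schedule).
No other premise forces O(notify_schedule). An ideal world satisfying every premise can still have ¬notify_schedule true, so F(¬notify_schedule) is not derivable.

No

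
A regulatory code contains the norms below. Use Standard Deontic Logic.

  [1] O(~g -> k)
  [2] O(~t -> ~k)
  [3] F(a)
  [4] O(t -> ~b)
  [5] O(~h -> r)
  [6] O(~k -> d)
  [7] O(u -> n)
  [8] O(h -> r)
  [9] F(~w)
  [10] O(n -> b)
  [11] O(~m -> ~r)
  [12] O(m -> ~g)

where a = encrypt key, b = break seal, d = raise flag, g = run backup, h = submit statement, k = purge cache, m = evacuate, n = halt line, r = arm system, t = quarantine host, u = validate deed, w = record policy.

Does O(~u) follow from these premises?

By case analysis on h: premise 8 gives O(h -> r) and premise 5 gives O(~h -> r), so O(r) either way.
Premise 11 is O(~m -> ~r); contrapositively O(r -> m). Since O(r) holds, K gives O(m).
With premise 12, O(m -> ~g), the K-axiom yields O(~g).
With premise 1, O(~g -> k), the K-axiom yields O(k).
Premise 2 is O(~t -> ~k); contrapositively O(k -> t). Since O(k) holds, K gives O(t).
From O(t) and premise 4, O(t -> ~b), we obtain O(~b).
Premise 10, O(n -> b), contraposes to O(~b -> ~n); with O(~b) we get O(~n).
Premise 7, O(u -> n), contraposes to O(~n -> ~u); with O(~n) we get O(~u).
Premises 3, 6, 9 do not contribute to this derivation.
So O(~u) follows.

Yes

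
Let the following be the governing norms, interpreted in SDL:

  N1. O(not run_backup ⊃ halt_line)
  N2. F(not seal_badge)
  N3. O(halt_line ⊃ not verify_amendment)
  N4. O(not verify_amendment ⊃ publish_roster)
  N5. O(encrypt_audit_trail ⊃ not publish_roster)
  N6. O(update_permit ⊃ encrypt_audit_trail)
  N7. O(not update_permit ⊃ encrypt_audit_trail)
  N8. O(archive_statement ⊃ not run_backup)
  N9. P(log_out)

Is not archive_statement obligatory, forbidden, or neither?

By case analysis on not update_permit: premise 7 gives O(not update_permit ⊃ encrypt_audit_trail) and premise 6 gives O(update_permit ⊃ encrypt_audit_trail), so O(encrypt_audit_trail) either way.
From O(encrypt_audit_trail) and premise 5, O(encrypt_audit_trail ⊃ not publish_roster), we obtain O(not publish_roster).
Premise 4 is O(not verify_amendment ⊃ publish_roster); contrapositively O(not publish_roster ⊃ verify_amendment). Since O(not publish_roster) holds, K gives O(verify_amendment).
The contrapositive of premise 3 (O(halt_line ⊃ not verify_amendment)) is O(verify_amendment ⊃ not halt_line), and O(verify_amendment) is already established, so O(not halt_line).
The contrapositive of premise 1 (O(not run_backup ⊃ halt_line)) is O(not halt_line ⊃ run_backup), and O(not halt_line) is already established, so O(run_backup).
Premise 8, O(archive_statement ⊃ not run_backup), contraposes to O(run_backup ⊃ not archive_statement); with O(run_backup) we get O(not archive_statement).
Premises 2, 9 do not contribute to this derivation.
Hence not archive_statement is obligatory.

Obligatory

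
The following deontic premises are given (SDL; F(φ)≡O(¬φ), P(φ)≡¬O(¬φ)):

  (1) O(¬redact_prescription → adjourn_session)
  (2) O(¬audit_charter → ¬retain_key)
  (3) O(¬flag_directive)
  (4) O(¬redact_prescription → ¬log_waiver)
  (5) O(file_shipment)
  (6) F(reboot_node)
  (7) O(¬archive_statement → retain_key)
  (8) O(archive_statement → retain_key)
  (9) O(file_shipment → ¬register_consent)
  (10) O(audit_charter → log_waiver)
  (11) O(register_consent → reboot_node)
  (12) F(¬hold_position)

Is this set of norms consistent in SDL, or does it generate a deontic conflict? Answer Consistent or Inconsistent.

Consistent

Premise 11 is O(register_consent → reboot_node), but O(register_consent) is not derivable from the premises, so it does not yield O(reboot_node).
So O(reboot_node) is not derivable, and the apparent clash with O(¬reboot_node) does not arise.
A world satisfying every obligation exists (e.g. adjourn_session=false, archive_statement=false, audit_charter=true, file_shipment=true, flag_directive=false, hold_position=true, log_waiver=true, reboot_node=false, redact_prescription=true, register_consent=false, retain_key=true); no atom is both obligatory and forbidden, so the set is consistent.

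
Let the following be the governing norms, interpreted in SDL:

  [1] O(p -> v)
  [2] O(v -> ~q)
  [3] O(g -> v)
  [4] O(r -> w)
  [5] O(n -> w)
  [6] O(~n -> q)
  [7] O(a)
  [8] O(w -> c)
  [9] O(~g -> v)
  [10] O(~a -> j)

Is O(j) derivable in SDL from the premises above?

Premise 10 is O(~a -> j), but O(~a) is not derivable from the premises, so it does not yield O(j).
No other premise forces O(j). An ideal world satisfying every premise can still have j false, so O(j) is not derivable.

No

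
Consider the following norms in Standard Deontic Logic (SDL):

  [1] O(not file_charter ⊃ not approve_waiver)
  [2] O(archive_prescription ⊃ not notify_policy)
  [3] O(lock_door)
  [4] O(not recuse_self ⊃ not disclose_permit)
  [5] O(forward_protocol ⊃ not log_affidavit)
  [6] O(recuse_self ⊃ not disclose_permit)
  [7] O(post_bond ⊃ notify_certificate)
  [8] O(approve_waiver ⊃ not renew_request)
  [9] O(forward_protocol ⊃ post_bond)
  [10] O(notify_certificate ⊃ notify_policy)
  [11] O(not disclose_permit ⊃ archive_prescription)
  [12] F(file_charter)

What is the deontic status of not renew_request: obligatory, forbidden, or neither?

Neither

Premise 8 is O(approve_waiver ⊃ not renew_request), but O(approve_waiver) is not derivable from the premises, so it does not yield O(not renew_request).
No premise or chain of K-axiom applications forces O(not renew_request), and none forces O(renew_request). So not renew_request is neither obligatory nor forbidden under these norms.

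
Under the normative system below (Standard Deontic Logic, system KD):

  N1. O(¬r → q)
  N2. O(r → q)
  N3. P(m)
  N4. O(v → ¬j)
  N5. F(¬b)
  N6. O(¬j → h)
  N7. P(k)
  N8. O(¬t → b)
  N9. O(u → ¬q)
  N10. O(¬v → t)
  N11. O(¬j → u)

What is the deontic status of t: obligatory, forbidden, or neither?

Obligatory

Premises 1 and 2 cover both cases: O(¬r → q) and O(r → q). Since ¬r ∨ r is a tautology, O(q) follows.
Premise 9 is O(u → ¬q); contrapositively O(q → ¬u). Since O(q) holds, K gives O(¬u).
Premise 11, O(¬j → u), contraposes to O(¬u → j); with O(¬u) we get O(j).
The contrapositive of premise 4 (O(v → ¬j)) is O(j → ¬v), and O(j) is already established, so O(¬v).
Premise 10 is O(¬v → t); since O(¬v), deontic closure gives O(t).
Premises 3, 5, 6, 7, 8 do not contribute to this derivation.
Hence t is obligatory.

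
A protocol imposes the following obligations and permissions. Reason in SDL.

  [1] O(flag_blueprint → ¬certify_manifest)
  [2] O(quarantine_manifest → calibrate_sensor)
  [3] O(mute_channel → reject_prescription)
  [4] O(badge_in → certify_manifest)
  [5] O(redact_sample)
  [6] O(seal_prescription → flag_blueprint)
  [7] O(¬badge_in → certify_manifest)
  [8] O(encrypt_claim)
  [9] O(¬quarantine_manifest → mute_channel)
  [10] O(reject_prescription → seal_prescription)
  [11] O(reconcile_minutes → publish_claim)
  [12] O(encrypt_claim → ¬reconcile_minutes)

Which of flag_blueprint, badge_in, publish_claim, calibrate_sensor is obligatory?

Premises 4 and 7 cover both cases: O(badge_in → certify_manifest) and O(¬badge_in → certify_manifest). Since badge_in ∨ ¬badge_in is a tautology, O(certify_manifest) follows.
Premise 1, O(flag_blueprint → ¬certify_manifest), contraposes to O(certify_manifest → ¬flag_blueprint); with O(certify_manifest) we get O(¬flag_blueprint).
Premise 6 is O(seal_prescription → flag_blueprint); contrapositively O(¬flag_blueprint → ¬seal_prescription). Since O(¬flag_blueprint) holds, K gives O(¬seal_prescription).
Premise 10 is O(reject_prescription → seal_prescription); contrapositively O(¬seal_prescription → ¬reject_prescription). Since O(¬seal_prescription) holds, K gives O(¬reject_prescription).
Premise 3 is O(mute_channel → reject_prescription); contrapositively O(¬reject_prescription → ¬mute_channel). Since O(¬reject_prescription) holds, K gives O(¬mute_channel).
Premise 9, O(¬quarantine_manifest → mute_channel), contraposes to O(¬mute_channel → quarantine_manifest); with O(¬mute_channel) we get O(quarantine_manifest).
With premise 2, O(quarantine_manifest → calibrate_sensor), the K-axiom yields O(calibrate_sensor).
So O(calibrate_sensor) holds — calibrate_sensor is obligatory. None of the other listed options is made obligatory by any chain of premises.

calibrate_sensor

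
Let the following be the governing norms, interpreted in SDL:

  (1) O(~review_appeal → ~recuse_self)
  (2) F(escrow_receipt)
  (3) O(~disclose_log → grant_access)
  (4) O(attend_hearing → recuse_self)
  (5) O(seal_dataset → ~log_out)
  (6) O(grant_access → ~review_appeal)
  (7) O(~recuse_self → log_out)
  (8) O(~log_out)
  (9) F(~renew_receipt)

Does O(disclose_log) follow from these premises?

Yes

Premise 8 gives O(~log_out).
Premise 7 is O(~recuse_self → log_out); contrapositively O(~log_out → recuse_self). Since O(~log_out) holds, K gives O(recuse_self).
Premise 1, O(~review_appeal → ~recuse_self), contraposes to O(recuse_self → review_appeal); with O(recuse_self) we get O(review_appeal).
The contrapositive of premise 6 (O(grant_access → ~review_appeal)) is O(review_appeal → ~grant_access), and O(review_appeal) is already established, so O(~grant_access).
Premise 3, O(~disclose_log → grant_access), contraposes to O(~grant_access → disclose_log); with O(~grant_access) we get O(disclose_log).
Premises 2, 4, 5, 9 do not contribute to this derivation.
So O(disclose_log) follows.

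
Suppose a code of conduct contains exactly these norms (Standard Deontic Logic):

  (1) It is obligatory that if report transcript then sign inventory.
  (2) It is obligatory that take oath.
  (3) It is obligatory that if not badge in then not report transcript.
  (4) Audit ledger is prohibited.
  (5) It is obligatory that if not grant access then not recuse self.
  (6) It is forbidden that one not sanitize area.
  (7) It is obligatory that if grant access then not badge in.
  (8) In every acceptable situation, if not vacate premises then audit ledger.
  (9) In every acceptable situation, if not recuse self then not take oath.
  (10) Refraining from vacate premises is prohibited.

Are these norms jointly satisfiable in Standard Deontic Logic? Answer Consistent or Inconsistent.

Premise 8 is O(¬vacate_premises → audit_ledger), but O(¬vacate_premises) is not derivable from the premises, so it does not yield O(audit_ledger).
So O(audit_ledger) is not derivable, and the apparent clash with O(¬audit_ledger) does not arise.
A world satisfying every obligation exists (e.g. audit_ledger=false, badge_in=false, grant_access=true, recuse_self=true, report_transcript=false, sanitize_area=true, sign_inventory=false, take_oath=true, vacate_premises=true); no atom is both obligatory and forbidden, so the set is consistent.

Consistent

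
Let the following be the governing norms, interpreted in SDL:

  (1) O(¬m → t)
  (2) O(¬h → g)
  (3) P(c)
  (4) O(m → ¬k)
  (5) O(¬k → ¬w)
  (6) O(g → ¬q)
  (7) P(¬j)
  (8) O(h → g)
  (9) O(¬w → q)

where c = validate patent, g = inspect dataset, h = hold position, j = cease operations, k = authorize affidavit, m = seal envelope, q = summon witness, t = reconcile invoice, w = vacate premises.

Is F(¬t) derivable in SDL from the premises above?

Yes

Premises 8 and 2 cover both cases: O(h → g) and O(¬h → g). Since h ∨ ¬h is a tautology, O(g) follows.
With premise 6, O(g → ¬q), the K-axiom yields O(¬q).
Premise 9 is O(¬w → q); contrapositively O(¬q → w). Since O(¬q) holds, K gives O(w).
Premise 5, O(¬k → ¬w), contraposes to O(w → k); with O(w) we get O(k).
Premise 4, O(m → ¬k), contraposes to O(k → ¬m); with O(k) we get O(¬m).
Applying K to premise 1 (O(¬m → t)) and O(¬m) yields O(t).
Premises 3, 7 do not contribute to this derivation.
So O(t) holds, i.e. F(¬t). The claim follows.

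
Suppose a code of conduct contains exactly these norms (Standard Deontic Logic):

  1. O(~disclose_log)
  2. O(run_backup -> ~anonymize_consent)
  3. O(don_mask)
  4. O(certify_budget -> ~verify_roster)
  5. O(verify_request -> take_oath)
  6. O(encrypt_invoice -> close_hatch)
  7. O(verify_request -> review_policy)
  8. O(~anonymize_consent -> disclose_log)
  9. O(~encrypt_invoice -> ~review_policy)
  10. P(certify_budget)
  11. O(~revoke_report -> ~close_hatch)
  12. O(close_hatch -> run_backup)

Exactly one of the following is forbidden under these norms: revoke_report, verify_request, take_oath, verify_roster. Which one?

Premise 1 gives O(~disclose_log).
Premise 8, O(~anonymize_consent -> disclose_log), contraposes to O(~disclose_log -> anonymize_consent); with O(~disclose_log) we get O(anonymize_consent).
Premise 2 is O(run_backup -> ~anonymize_consent); contrapositively O(anonymize_consent -> ~run_backup). Since O(anonymize_consent) holds, K gives O(~run_backup).
The contrapositive of premise 12 (O(close_hatch -> run_backup)) is O(~run_backup -> ~close_hatch), and O(~run_backup) is already established, so O(~close_hatch).
Premise 6 is O(encrypt_invoice -> close_hatch); contrapositively O(~close_hatch -> ~encrypt_invoice). Since O(~close_hatch) holds, K gives O(~encrypt_invoice).
From O(~encrypt_invoice) and premise 9, O(~encrypt_invoice -> ~review_policy), we obtain O(~review_policy).
Premise 7, O(verify_request -> review_policy), contraposes to O(~review_policy -> ~verify_request); with O(~review_policy) we get O(~verify_request).
So O(~verify_request) holds, i.e. verify_request is forbidden. None of the other listed options is forbidden under the premises.

verify_request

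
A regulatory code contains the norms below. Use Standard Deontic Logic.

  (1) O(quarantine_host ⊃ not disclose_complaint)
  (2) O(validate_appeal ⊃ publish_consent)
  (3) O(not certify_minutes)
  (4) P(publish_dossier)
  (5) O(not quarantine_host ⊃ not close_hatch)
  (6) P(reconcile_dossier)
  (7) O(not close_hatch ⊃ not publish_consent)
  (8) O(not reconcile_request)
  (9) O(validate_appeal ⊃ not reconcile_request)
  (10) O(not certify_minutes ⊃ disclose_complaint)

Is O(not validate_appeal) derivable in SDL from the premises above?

Yes

Premise 3 states O(not certify_minutes) outright.
With premise 10, O(not certify_minutes ⊃ disclose_complaint), the K-axiom yields O(disclose_complaint).
The contrapositive of premise 1 (O(quarantine_host ⊃ not disclose_complaint)) is O(disclose_complaint ⊃ not quarantine_host), and O(disclose_complaint) is already established, so O(not quarantine_host).
From O(not quarantine_host) and premise 5, O(not quarantine_host ⊃ not close_hatch), we obtain O(not close_hatch).
With premise 7, O(not close_hatch ⊃ not publish_consent), the K-axiom yields O(not publish_consent).
The contrapositive of premise 2 (O(validate_appeal ⊃ publish_consent)) is O(not publish_consent ⊃ not validate_appeal), and O(not publish_consent) is already established, so O(not validate_appeal).
Premises 4, 6, 8, 9 do not contribute to this derivation.
So O(not validate_appeal) follows.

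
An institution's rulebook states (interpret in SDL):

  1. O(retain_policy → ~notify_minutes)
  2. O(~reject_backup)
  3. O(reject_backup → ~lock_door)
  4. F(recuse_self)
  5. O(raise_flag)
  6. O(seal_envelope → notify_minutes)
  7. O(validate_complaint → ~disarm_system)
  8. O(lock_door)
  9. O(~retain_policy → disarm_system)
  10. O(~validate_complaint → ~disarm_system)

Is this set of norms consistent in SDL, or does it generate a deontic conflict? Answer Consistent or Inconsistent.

Consistent

Premise 3 is O(reject_backup → ~lock_door), but O(reject_backup) is not derivable from the premises, so it does not yield O(~lock_door).
So O(~lock_door) is not derivable, and the apparent clash with O(lock_door) does not arise.
A world satisfying every obligation exists (e.g. disarm_system=false, lock_door=true, notify_minutes=false, raise_flag=true, recuse_self=false, reject_backup=false, retain_policy=true, seal_envelope=false, validate_complaint=false); no atom is both obligatory and forbidden, so the set is consistent.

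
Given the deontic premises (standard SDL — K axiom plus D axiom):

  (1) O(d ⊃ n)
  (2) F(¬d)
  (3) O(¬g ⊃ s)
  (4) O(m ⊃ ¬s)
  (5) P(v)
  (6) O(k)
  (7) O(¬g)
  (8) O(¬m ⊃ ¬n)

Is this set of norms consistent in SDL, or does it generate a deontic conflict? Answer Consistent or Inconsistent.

Premise 2 is F(¬d), i.e. O(d).
With premise 1, O(d ⊃ n), the K-axiom yields O(n).
Premise 8 is O(¬m ⊃ ¬n); contrapositively O(n ⊃ m). Since O(n) holds, K gives O(m).
Premise 4 is O(m ⊃ ¬s); since O(m), deontic closure gives O(¬s).
Premise 3 is O(¬g ⊃ s); contrapositively O(¬s ⊃ g). Since O(¬s) holds, K gives O(g).
However, premise 7 gives O(¬g).
We now have both O(g) and O(¬g) — g is simultaneously obligatory and forbidden, violating the D-axiom.

Inconsistent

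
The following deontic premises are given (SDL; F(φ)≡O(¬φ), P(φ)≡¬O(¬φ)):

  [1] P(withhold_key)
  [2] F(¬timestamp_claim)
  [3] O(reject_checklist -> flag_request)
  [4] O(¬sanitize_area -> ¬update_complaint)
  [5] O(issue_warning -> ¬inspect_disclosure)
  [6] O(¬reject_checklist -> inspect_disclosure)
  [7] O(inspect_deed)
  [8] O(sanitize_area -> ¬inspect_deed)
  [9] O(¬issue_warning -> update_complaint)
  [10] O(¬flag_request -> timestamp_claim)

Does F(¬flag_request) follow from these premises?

Yes

From premise 7 we have O(inspect_deed).
Premise 8, O(sanitize_area -> ¬inspect_deed), contraposes to O(inspect_deed -> ¬sanitize_area); with O(inspect_deed) we get O(¬sanitize_area).
With premise 4, O(¬sanitize_area -> ¬update_complaint), the K-axiom yields O(¬update_complaint).
The contrapositive of premise 9 (O(¬issue_warning -> update_complaint)) is O(¬update_complaint -> issue_warning), and O(¬update_complaint) is already established, so O(issue_warning).
With premise 5, O(issue_warning -> ¬inspect_disclosure), the K-axiom yields O(¬inspect_disclosure).
Premise 6, O(¬reject_checklist -> inspect_disclosure), contraposes to O(¬inspect_disclosure -> reject_checklist); with O(¬inspect_disclosure) we get O(reject_checklist).
Premise 3 is O(reject_checklist -> flag_request); since O(reject_checklist), deontic closure gives O(flag_request).
Premises 1, 2, 10 do not contribute to this derivation.
So O(flag_request) holds, i.e. F(¬flag_request). The claim follows.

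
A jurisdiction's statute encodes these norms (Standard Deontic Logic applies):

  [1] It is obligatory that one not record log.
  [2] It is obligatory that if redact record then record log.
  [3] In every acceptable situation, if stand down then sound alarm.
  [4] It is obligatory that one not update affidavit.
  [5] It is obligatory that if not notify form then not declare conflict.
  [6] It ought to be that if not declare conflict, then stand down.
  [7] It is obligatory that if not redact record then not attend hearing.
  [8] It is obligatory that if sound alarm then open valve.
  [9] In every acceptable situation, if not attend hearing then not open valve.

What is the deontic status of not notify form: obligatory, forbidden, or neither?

Forbidden

Premise 1 gives O(¬record_log).
The contrapositive of premise 2 (O(redact_record → record_log)) is O(¬record_log → ¬redact_record), and O(¬record_log) is already established, so O(¬redact_record).
With premise 7, O(¬redact_record → ¬attend_hearing), the K-axiom yields O(¬attend_hearing).
Applying K to premise 9 (O(¬attend_hearing → ¬open_valve)) and O(¬attend_hearing) yields O(¬open_valve).
Premise 8, O(sound_alarm → open_valve), contraposes to O(¬open_valve → ¬sound_alarm); with O(¬open_valve) we get O(¬sound_alarm).
The contrapositive of premise 3 (O(stand_down → sound_alarm)) is O(¬sound_alarm → ¬stand_down), and O(¬sound_alarm) is already established, so O(¬stand_down).
Premise 6, O(¬declare_conflict → stand_down), contraposes to O(¬stand_down → declare_conflict); with O(¬stand_down) we get O(declare_conflict).
Premise 5, O(¬notify_form → ¬declare_conflict), contraposes to O(declare_conflict → notify_form); with O(declare_conflict) we get O(notify_form).
Premise 4 does not contribute to this derivation.
Thus O(notify_form), which is F(¬notify_form): ¬notify_form is forbidden.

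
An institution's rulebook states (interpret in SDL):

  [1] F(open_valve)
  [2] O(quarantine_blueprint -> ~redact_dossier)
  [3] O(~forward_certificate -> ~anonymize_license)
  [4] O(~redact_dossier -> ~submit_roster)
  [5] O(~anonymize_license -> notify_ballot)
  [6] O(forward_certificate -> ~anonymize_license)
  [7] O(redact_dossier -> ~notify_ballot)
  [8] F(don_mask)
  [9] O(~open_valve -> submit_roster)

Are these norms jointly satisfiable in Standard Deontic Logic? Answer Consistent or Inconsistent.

By case analysis on ~forward_certificate: premise 3 gives O(~forward_certificate -> ~anonymize_license) and premise 6 gives O(forward_certificate -> ~anonymize_license), so O(~anonymize_license) either way.
With premise 5, O(~anonymize_license -> notify_ballot), the K-axiom yields O(notify_ballot).
The contrapositive of premise 7 (O(redact_dossier -> ~notify_ballot)) is O(notify_ballot -> ~redact_dossier), and O(notify_ballot) is already established, so O(~redact_dossier).
Applying K to premise 4 (O(~redact_dossier -> ~submit_roster)) and O(~redact_dossier) yields O(~submit_roster).
Premise 9, O(~open_valve -> submit_roster), contraposes to O(~submit_roster -> open_valve); with O(~submit_roster) we get O(open_valve).
However, F(open_valve) at premise 1 amounts to O(~open_valve).
We now have both O(open_valve) and O(~open_valve) — open_valve is simultaneously obligatory and forbidden, violating the D-axiom.

Inconsistent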